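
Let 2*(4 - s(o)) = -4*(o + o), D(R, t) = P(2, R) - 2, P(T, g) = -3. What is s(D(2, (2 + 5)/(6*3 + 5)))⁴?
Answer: 65536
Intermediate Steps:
D(R, t) = -5 (D(R, t) = -3 - 2 = -5)
s(o) = 4 + 4*o (s(o) = 4 - (-2)*(o + o) = 4 - (-2)*2*o = 4 - (-4)*o = 4 + 4*o)
s(D(2, (2 + 5)/(6*3 + 5)))⁴ = (4 + 4*(-5))⁴ = (4 - 20)⁴ = (-16)⁴ = 65536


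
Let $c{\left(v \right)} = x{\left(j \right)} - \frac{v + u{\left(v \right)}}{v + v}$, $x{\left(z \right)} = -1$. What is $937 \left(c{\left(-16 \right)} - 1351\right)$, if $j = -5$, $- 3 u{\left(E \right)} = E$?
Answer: $- \frac{3801409}{3} \approx -1.2671 \cdot 10^{6}$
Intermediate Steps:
$u{\left(E \right)} = - \frac{E}{3}$
$c{\left(v \right)} = - \frac{4}{3}$ ($c{\left(v \right)} = -1 - \frac{v - \frac{v}{3}}{v + v} = -1 - \frac{\frac{2}{3} v}{2 v} = -1 - \frac{2 v}{3} \frac{1}{2 v} = -1 - \frac{1}{3} = - \frac{4}{3}$)
$937 \left(c{\left(-16 \right)} - 1351\right) = 937 \left(- \frac{4}{3} - 1351\right) = 937 \left(- \frac{4057}{3}\right) = - \frac{3801409}{3}$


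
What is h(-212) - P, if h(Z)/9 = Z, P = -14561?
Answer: 12653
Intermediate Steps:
h(Z) = 9*Z
h(-212) - P = 9*(-212) - 1*(-14561) = -1908 + 14561 = 12653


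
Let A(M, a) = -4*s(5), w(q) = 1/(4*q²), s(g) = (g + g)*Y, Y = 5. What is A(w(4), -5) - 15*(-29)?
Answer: 235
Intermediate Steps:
s(g) = 10*g (s(g) = (g + g)*5 = (2*g)*5 = 10*g)
w(q) = 1/(4*q²)
A(M, a) = -200 (A(M, a) = -40*5 = -4*50 = -200)
A(w(4), -5) - 15*(-29) = -200 - 15*(-29) = -200 + 435 = 235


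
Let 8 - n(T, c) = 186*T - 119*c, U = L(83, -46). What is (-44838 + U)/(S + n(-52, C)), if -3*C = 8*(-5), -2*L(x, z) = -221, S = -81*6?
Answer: -268365/64684 ≈ -4.1489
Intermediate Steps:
S = -486
L(x, z) = 221/2 (L(x, z) = -1/2*(-221) = 221/2)
U = 221/2 ≈ 110.50
C = 40/3 (C = -8*(-5)/3 = -1/3*(-40) = 40/3 ≈ 13.333)
n(T, c) = 8 - 186*T + 119*c (n(T, c) = 8 - (186*T - 119*c) = 8 - (-119*c + 186*T) = 8 + (-186*T + 119*c) = 8 - 186*T + 119*c)
(-44838 + U)/(S + n(-52, C)) = (-44838 + 221/2)/(-486 + (8 - 186*(-52) + 119*(40/3))) = -89455/(2*(-486 + (8 + 9672 + 4760/3))) = -89455/(2*(-486 + 33800/3)) = -89455/(2*32342/3) = -89455/2*3/32342 = -268365/64684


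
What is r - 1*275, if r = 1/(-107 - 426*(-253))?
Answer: -37083474/134849 ≈ -275.00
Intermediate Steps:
r = 1/134849 (r = -1/253/(-533) = -1/533*(-1/253) = 1/134849 ≈ 7.4157e-6)
r - 1*275 = 1/134849 - 1*275 = 1/134849 - 275 = -37083474/134849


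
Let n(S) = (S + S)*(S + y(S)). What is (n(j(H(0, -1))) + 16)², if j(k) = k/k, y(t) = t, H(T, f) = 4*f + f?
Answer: 400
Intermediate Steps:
H(T, f) = 5*f
j(k) = 1
n(S) = 4*S² (n(S) = (S + S)*(S + S) = (2*S)*(2*S) = 4*S²)
(n(j(H(0, -1))) + 16)² = (4*1² + 16)² = (4*1 + 16)² = (4 + 16)² = 20² = 400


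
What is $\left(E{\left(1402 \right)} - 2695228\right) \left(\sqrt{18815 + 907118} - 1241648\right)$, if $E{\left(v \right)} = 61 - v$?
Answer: $3348189505712 - 2696569 \sqrt{925933} \approx 3.3456 \cdot 10^{12}$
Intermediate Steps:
$\left(E{\left(1402 \right)} - 2695228\right) \left(\sqrt{18815 + 907118} - 1241648\right) = \left(\left(61 - 1402\right) - 2695228\right) \left(\sqrt{18815 + 907118} - 1241648\right) = \left(\left(61 - 1402\right) - 2695228\right) \left(\sqrt{925933} - 1241648\right) = \left(-1341 - 2695228\right) \left(-1241648 + \sqrt{925933}\right) = - 2696569 \left(-1241648 + \sqrt{925933}\right) = 3348189505712 - 2696569 \sqrt{925933}$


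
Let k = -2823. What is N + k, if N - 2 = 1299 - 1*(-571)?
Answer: -951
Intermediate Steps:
N = 1872 (N = 2 + (1299 - 1*(-571)) = 2 + (1299 + 571) = 2 + 1870 = 1872)
N + k = 1872 - 2823 = -951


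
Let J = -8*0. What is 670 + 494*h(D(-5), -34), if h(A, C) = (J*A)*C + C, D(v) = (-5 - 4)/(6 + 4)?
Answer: -16126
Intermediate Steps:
J = 0
D(v) = -9/10
h(A, C) = C (h(A, C) = (0*A)*C + C = 0*C + C = 0 + C = C)
670 + 494*h(D(-5), -34) = 670 + 494*(-34) = 670 - 16796 = -16126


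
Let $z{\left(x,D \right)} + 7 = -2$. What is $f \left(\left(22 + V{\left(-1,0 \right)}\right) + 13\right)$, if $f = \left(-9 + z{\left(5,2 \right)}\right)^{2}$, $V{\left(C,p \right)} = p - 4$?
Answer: $10044$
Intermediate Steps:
$z{\left(x,D \right)} = -9$ ($z{\left(x,D \right)} = -7 - 2 = -9$)
$V{\left(C,p \right)} = -4 + p$ ($V{\left(C,p \right)} = p - 4 = -4 + p$)
$f = 324$ ($f = \left(-9 - 9\right)^{2} = \left(-18\right)^{2} = 324$)
$f \left(\left(22 + V{\left(-1,0 \right)}\right) + 13\right) = 324 \left(\left(22 + \left(-4 + 0\right)\right) + 13\right) = 324 \left(\left(22 - 4\right) + 13\right) = 324 \left(18 + 13\right) = 324 \cdot 31 = 10044$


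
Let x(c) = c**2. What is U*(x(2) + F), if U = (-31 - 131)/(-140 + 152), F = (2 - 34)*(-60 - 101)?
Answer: -69606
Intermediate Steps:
F = 5152 (F = -32*(-161) = 5152)
U = -27/2 (U = -162/12 = -162*1/12 = -27/2 ≈ -13.500)
U*(x(2) + F) = -27*(2**2 + 5152)/2 = -27*(4 + 5152)/2 = -27/2*5156 = -69606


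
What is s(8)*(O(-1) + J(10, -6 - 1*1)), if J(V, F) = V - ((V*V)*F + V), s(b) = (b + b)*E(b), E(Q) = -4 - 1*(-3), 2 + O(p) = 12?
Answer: -11360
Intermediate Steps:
O(p) = 10 (O(p) = -2 + 12 = 10)
E(Q) = -1 (E(Q) = -4 + 3 = -1)
s(b) = -2*b (s(b) = (b + b)*(-1) = (2*b)*(-1) = -2*b)
J(V, F) = -F*V² (J(V, F) = V - (V²*F + V) = V - (F*V² + V) = V - (V + F*V²) = V + (-V - F*V²) = -F*V²)
s(8)*(O(-1) + J(10, -6 - 1*1)) = (-2*8)*(10 - 1*(-6 - 1*1)*10²) = -16*(10 - 1*(-6 - 1)*100) = -16*(10 - 1*(-7)*100) = -16*(10 + 700) = -16*710 = -11360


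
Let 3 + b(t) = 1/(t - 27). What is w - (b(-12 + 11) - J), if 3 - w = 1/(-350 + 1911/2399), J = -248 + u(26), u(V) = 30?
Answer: -710273399/3350956 ≈ -211.96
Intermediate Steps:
b(t) = -3 + 1/(-27 + t) (b(t) = -3 + 1/(t - 27) = -3 + 1/(-27 + t))
J = -218 (J = -248 + 30 = -218)
w = 2515616/837739 (w = 3 - 1/(-350 + 1911/2399) = 3 - 1/(-837739/2399) = 3 - 1*(-2399/837739) = 3 + 2399/837739 = 2515616/837739 ≈ 3.0029)
w - (b(-12 + 11) - J) = 2515616/837739 - ((82 - 3*(-12 + 11))/(-27 + (-12 + 11)) - 1*(-218)) = 2515616/837739 - ((82 - 3*(-1))/(-27 - 1) + 218) = 2515616/837739 - ((82 + 3)/(-28) + 218) = 2515616/837739 - (-1/28*85 + 218) = 2515616/837739 - (-85/28 + 218) = 2515616/837739 - 1*6019/28 = 2515616/837739 - 6019/28 = -710273399/3350956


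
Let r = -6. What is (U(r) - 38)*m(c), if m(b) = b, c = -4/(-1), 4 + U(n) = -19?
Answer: -244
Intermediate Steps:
U(n) = -23 (U(n) = -4 - 19 = -23)
c = 4 (c = -4*(-1) = 4)
(U(r) - 38)*m(c) = (-23 - 38)*4 = -61*4 = -244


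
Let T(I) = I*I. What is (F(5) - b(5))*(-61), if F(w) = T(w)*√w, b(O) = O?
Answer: 305 - 1525*√5 ≈ -3105.0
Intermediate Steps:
T(I) = I²
F(w) = w^(5/2) (F(w) = w²*√w = w^(5/2))
(F(5) - b(5))*(-61) = (5^(5/2) - 1*5)*(-61) = (25*√5 - 5)*(-61) = (-5 + 25*√5)*(-61) = 305 - 1525*√5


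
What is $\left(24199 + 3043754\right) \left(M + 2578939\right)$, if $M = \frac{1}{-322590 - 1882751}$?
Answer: $\frac{17448798344015543694}{2205341} \approx 7.9121 \cdot 10^{12}$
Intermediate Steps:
$M = - \frac{1}{2205341}$ ($M = \frac{1}{-2205341} = - \frac{1}{2205341} \approx -4.5344 \cdot 10^{-7}$)
$\left(24199 + 3043754\right) \left(M + 2578939\right) = \left(24199 + 3043754\right) \left(- \frac{1}{2205341} + 2578939\right) = 3067953 \cdot \frac{5687439913198}{2205341} = \frac{17448798344015543694}{2205341}$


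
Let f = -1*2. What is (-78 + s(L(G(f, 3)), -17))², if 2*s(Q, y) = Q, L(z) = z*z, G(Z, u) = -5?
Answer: 17161/4 ≈ 4290.3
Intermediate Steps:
f = -2
L(z) = z²
s(Q, y) = Q/2
(-78 + s(L(G(f, 3)), -17))² = (-78 + (½)*(-5)²)² = (-78 + (½)*25)² = (-78 + 25/2)² = (-131/2)² = 17161/4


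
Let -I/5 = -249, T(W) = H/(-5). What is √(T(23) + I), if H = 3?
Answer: √31110/5 ≈ 35.276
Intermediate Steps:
T(W) = -⅗ (T(W) = 3/(-5) = 3*(-⅕) = -⅗)
I = 1245 (I = -5*(-249) = 1245)
√(T(23) + I) = √(-⅗ + 1245) = √(6222/5) = √31110/5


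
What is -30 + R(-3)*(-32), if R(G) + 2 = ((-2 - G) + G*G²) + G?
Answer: 962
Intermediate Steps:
R(G) = -4 + G³ (R(G) = -2 + (((-2 - G) + G*G²) + G) = -2 + (((-2 - G) + G³) + G) = -2 + ((-2 + G³ - G) + G) = -2 + (-2 + G³) = -4 + G³)
-30 + R(-3)*(-32) = -30 + (-4 + (-3)³)*(-32) = -30 + (-4 - 27)*(-32) = -30 - 31*(-32) = -30 + 992 = 962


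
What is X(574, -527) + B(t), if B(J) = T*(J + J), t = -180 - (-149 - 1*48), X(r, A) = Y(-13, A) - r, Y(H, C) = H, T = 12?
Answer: -179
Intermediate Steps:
X(r, A) = -13 - r
t = 17 (t = -180 - (-149 - 48) = -180 - 1*(-197) = -180 + 197 = 17)
B(J) = 24*J (B(J) = 12*(J + J) = 12*(2*J) = 24*J)
X(574, -527) + B(t) = (-13 - 1*574) + 24*17 = (-13 - 574) + 408 = -587 + 408 = -179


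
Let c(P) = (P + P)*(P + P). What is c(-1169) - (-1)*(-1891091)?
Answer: 3575153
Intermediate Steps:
c(P) = 4*P² (c(P) = (2*P)*(2*P) = 4*P²)
c(-1169) - (-1)*(-1891091) = 4*(-1169)² - (-1)*(-1891091) = 4*1366561 - 1*1891091 = 5466244 - 1891091 = 3575153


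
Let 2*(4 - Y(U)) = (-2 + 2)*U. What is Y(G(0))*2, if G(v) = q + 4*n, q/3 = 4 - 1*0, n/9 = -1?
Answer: 8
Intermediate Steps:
n = -9 (n = 9*(-1) = -9)
q = 12 (q = 3*(4 - 1*0) = 3*(4 + 0) = 3*4 = 12)
G(v) = -24 (G(v) = 12 + 4*(-9) = 12 - 36 = -24)
Y(U) = 4 (Y(U) = 4 - (-2 + 2)*U/2 = 4 - 0*U = 4 - ½*0 = 4 + 0 = 4)
Y(G(0))*2 = 4*2 = 8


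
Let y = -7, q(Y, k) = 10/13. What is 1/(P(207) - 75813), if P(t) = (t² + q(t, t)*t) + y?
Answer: -13/426553 ≈ -3.0477e-5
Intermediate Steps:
q(Y, k) = 10/13 (q(Y, k) = 10*(1/13) = 10/13)
P(t) = -7 + t² + 10*t/13 (P(t) = (t² + 10*t/13) - 7 = -7 + t² + 10*t/13)
1/(P(207) - 75813) = 1/((-7 + 207² + (10/13)*207) - 75813) = 1/((-7 + 42849 + 2070/13) - 75813) = 1/(559016/13 - 75813) = 1/(-426553/13) = -13/426553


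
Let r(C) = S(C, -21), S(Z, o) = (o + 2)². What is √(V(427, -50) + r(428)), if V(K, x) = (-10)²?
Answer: √461 ≈ 21.471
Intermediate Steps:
S(Z, o) = (2 + o)²
V(K, x) = 100
r(C) = 361 (r(C) = (2 - 21)² = (-19)² = 361)
√(V(427, -50) + r(428)) = √(100 + 361) = √461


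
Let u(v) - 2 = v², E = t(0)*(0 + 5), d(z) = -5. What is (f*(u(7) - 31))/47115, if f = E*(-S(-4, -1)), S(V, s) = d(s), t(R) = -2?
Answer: -200/9423 ≈ -0.021225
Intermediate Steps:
S(V, s) = -5
E = -10 (E = -2*(0 + 5) = -2*5 = -10)
f = -50 (f = -(-10)*(-5) = -10*5 = -50)
u(v) = 2 + v²
(f*(u(7) - 31))/47115 = -50*((2 + 7²) - 31)/47115 = -50*((2 + 49) - 31)*(1/47115) = -50*(51 - 31)*(1/47115) = -50*20*(1/47115) = -1000*1/47115 = -200/9423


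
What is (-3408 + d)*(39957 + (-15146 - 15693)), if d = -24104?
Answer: -250854416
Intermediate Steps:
(-3408 + d)*(39957 + (-15146 - 15693)) = (-3408 - 24104)*(39957 + (-15146 - 15693)) = -27512*(39957 - 30839) = -27512*9118 = -250854416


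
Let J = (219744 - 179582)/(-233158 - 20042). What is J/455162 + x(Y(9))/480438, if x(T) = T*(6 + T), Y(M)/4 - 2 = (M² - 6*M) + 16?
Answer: 1152464420753/16537947140400 ≈ 0.069686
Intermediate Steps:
Y(M) = 72 - 24*M + 4*M² (Y(M) = 8 + 4*((M² - 6*M) + 16) = 8 + 4*(16 + M² - 6*M) = 8 + (64 - 24*M + 4*M²) = 72 - 24*M + 4*M²)
J = -20081/126600 (J = 40162/(-253200) = 40162*(-1/253200) = -20081/126600 ≈ -0.15862)
J/455162 + x(Y(9))/480438 = -20081/126600/455162 + ((72 - 24*9 + 4*9²)*(6 + (72 - 24*9 + 4*9²)))/480438 = -20081/126600*1/455162 + ((72 - 216 + 4*81)*(6 + (72 - 216 + 4*81)))*(1/480438) = -20081/57623509200 + ((72 - 216 + 324)*(6 + (72 - 216 + 324)))*(1/480438) = -20081/57623509200 + (180*(6 + 180))*(1/480438) = -20081/57623509200 + (180*186)*(1/480438) = -20081/57623509200 + 33480*(1/480438) = -20081/57623509200 + 20/287 = 1152464420753/16537947140400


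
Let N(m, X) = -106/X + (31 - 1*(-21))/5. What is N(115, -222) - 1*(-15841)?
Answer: 8797792/555 ≈ 15852.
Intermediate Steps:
N(m, X) = 52/5 - 106/X (N(m, X) = -106/X + (31 + 21)*(1/5) = -106/X + 52*(1/5) = -106/X + 52/5 = 52/5 - 106/X)
N(115, -222) - 1*(-15841) = (52/5 - 106/(-222)) - 1*(-15841) = (52/5 - 106*(-1/222)) + 15841 = (52/5 + 53/111) + 15841 = 6037/555 + 15841 = 8797792/555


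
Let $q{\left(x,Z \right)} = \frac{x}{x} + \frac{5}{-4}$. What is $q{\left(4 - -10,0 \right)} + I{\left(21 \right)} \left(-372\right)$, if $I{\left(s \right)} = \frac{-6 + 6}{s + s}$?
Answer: $- \frac{1}{4} \approx -0.25$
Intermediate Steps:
$q{\left(x,Z \right)} = - \frac{1}{4}$ ($q{\left(x,Z \right)} = 1 + 5 \left(- \frac{1}{4}\right) = 1 - \frac{5}{4} = - \frac{1}{4}$)
$I{\left(s \right)} = 0$ ($I{\left(s \right)} = \frac{0}{2 s} = 0 \frac{1}{2 s} = 0$)
$q{\left(4 - -10,0 \right)} + I{\left(21 \right)} \left(-372\right) = - \frac{1}{4} + 0 \left(-372\right) = - \frac{1}{4} + 0 = - \frac{1}{4}$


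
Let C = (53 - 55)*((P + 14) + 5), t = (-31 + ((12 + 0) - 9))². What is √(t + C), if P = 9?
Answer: 2*√182 ≈ 26.981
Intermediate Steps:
t = 784 (t = (-31 + (12 - 9))² = (-31 + 3)² = (-28)² = 784)
C = -56 (C = (53 - 55)*((9 + 14) + 5) = -2*(23 + 5) = -2*28 = -56)
√(t + C) = √(784 - 56) = √728 = 2*√182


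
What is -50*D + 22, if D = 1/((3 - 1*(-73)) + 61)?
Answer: 2964/137 ≈ 21.635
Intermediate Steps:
D = 1/137 (D = 1/((3 + 73) + 61) = 1/(76 + 61) = 1/137 ≈ 0.0072993)
-50*D + 22 = -50*1/137 + 22 = -50/137 + 22 = 2964/137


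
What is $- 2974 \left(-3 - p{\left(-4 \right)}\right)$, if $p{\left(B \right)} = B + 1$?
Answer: $0$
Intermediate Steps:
$p{\left(B \right)} = 1 + B$
$- 2974 \left(-3 - p{\left(-4 \right)}\right) = - 2974 \left(-3 - \left(1 - 4\right)\right) = - 2974 \left(-3 - -3\right) = - 2974 \left(-3 + 3\right) = \left(-2974\right) 0 = 0$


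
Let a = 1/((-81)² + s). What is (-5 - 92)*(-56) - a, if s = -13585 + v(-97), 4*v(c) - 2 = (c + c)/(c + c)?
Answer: 152601180/28093 ≈ 5432.0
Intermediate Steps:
v(c) = ¾ (v(c) = ½ + ((c + c)/(c + c))/4 = ½ + ((2*c)/((2*c)))/4 = ½ + ((2*c)*(1/(2*c)))/4 = ½ + (¼)*1 = ½ + ¼ = ¾)
s = -54337/4 (s = -13585 + ¾ = -54337/4 ≈ -13584.)
a = -4/28093 (a = 1/((-81)² - 54337/4) = 1/(6561 - 54337/4) = 1/(-28093/4) = -4/28093 ≈ -0.00014238)
(-5 - 92)*(-56) - a = (-5 - 92)*(-56) - 1*(-4/28093) = -97*(-56) + 4/28093 = 5432 + 4/28093 = 152601180/28093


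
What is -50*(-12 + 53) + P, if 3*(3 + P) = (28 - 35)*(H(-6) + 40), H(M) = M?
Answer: -6397/3 ≈ -2132.3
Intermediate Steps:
P = -247/3 (P = -3 + ((28 - 35)*(-6 + 40))/3 = -3 + (-7*34)/3 = -3 + (⅓)*(-238) = -3 - 238/3 = -247/3 ≈ -82.333)
-50*(-12 + 53) + P = -50*(-12 + 53) - 247/3 = -50*41 - 247/3 = -2050 - 247/3 = -6397/3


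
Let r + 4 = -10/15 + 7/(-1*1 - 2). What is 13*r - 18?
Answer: -109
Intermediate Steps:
r = -7 (r = -4 + (-10/15 + 7/(-1*1 - 2)) = -4 + (-10*1/15 + 7/(-1 - 2)) = -4 + (-2/3 + 7/(-3)) = -4 + (-2/3 + 7*(-1/3)) = -4 + (-2/3 - 7/3) = -4 - 3 = -7)
13*r - 18 = 13*(-7) - 18 = -91 - 18 = -109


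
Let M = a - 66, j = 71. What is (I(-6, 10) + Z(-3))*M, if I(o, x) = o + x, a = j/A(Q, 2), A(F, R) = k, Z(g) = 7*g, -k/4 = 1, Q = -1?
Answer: 5695/4 ≈ 1423.8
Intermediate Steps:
k = -4 (k = -4*1 = -4)
A(F, R) = -4
a = -71/4 (a = 71/(-4) = 71*(-1/4) = -71/4 ≈ -17.750)
M = -335/4 (M = -71/4 - 66 = -335/4 ≈ -83.750)
(I(-6, 10) + Z(-3))*M = ((-6 + 10) + 7*(-3))*(-335/4) = (4 - 21)*(-335/4) = -17*(-335/4) = 5695/4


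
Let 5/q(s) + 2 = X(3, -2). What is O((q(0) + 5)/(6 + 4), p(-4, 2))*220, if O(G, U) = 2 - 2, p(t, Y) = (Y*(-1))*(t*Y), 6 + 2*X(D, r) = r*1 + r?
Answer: 0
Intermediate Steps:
X(D, r) = -3 + r (X(D, r) = -3 + (r*1 + r)/2 = -3 + (r + r)/2 = -3 + (2*r)/2 = -3 + r)
q(s) = -5/7 (q(s) = 5/(-2 + (-3 - 2)) = 5/(-2 - 5) = 5/(-7) = 5*(-⅐) = -5/7)
p(t, Y) = -t*Y² (p(t, Y) = (-Y)*(Y*t) = -t*Y²)
O(G, U) = 0
O((q(0) + 5)/(6 + 4), p(-4, 2))*220 = 0*220 = 0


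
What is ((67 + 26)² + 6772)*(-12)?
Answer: -185052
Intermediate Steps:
((67 + 26)² + 6772)*(-12) = (93² + 6772)*(-12) = (8649 + 6772)*(-12) = 15421*(-12) = -185052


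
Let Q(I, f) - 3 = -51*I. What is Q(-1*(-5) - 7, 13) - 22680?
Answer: -22575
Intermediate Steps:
Q(I, f) = 3 - 51*I
Q(-1*(-5) - 7, 13) - 22680 = (3 - 51*(-1*(-5) - 7)) - 22680 = (3 - 51*(5 - 7)) - 22680 = (3 - 51*(-2)) - 22680 = (3 + 102) - 22680 = 105 - 22680 = -22575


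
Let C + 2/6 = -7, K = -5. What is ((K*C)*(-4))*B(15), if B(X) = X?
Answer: -2200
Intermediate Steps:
C = -22/3 (C = -⅓ - 7 = -22/3 ≈ -7.3333)
((K*C)*(-4))*B(15) = (-5*(-22/3)*(-4))*15 = ((110/3)*(-4))*15 = -440/3*15 = -2200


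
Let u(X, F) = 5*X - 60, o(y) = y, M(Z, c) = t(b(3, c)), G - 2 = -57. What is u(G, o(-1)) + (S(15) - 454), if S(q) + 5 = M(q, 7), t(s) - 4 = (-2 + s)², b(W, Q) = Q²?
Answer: 1419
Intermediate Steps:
G = -55 (G = 2 - 57 = -55)
t(s) = 4 + (-2 + s)²
M(Z, c) = 4 + (-2 + c²)²
S(q) = 2208 (S(q) = -5 + (4 + (-2 + 7²)²) = -5 + (4 + (-2 + 49)²) = -5 + (4 + 47²) = -5 + (4 + 2209) = -5 + 2213 = 2208)
u(X, F) = -60 + 5*X
u(G, o(-1)) + (S(15) - 454) = (-60 + 5*(-55)) + (2208 - 454) = (-60 - 275) + 1754 = -335 + 1754 = 1419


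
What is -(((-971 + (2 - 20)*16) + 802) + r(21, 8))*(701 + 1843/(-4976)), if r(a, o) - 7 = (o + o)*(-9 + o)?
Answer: 812315589/2488 ≈ 3.2649e+5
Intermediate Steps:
r(a, o) = 7 + 2*o*(-9 + o) (r(a, o) = 7 + (o + o)*(-9 + o) = 7 + (2*o)*(-9 + o) = 7 + 2*o*(-9 + o))
-(((-971 + (2 - 20)*16) + 802) + r(21, 8))*(701 + 1843/(-4976)) = -(((-971 + (2 - 20)*16) + 802) + (7 - 18*8 + 2*8**2))*(701 + 1843/(-4976)) = -(((-971 - 18*16) + 802) + (7 - 144 + 2*64))*(701 + 1843*(-1/4976)) = -(((-971 - 288) + 802) + (7 - 144 + 128))*(701 - 1843/4976) = -((-1259 + 802) - 9)*3486333/4976 = -(-457 - 9)*3486333/4976 = -(-466)*3486333/4976 = -1*(-812315589/2488) = 812315589/2488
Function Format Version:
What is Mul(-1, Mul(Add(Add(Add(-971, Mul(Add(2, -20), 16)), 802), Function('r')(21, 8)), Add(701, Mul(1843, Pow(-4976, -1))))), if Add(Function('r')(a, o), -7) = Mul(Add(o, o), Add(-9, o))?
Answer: Rational(812315589, 2488) ≈ 3.2649e+5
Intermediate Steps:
Function('r')(a, o) = Add(7, Mul(2, o, Add(-9, o))) (Function('r')(a, o) = Add(7, Mul(Add(o, o), Add(-9, o))) = Add(7, Mul(Mul(2, o), Add(-9, o))) = Add(7, Mul(2, o, Add(-9, o))))
Mul(-1, Mul(Add(Add(Add(-971, Mul(Add(2, -20), 16)), 802), Function('r')(21, 8)), Add(701, Mul(1843, Pow(-4976, -1))))) = Mul(-1, Mul(Add(Add(Add(-971, Mul(Add(2, -20), 16)), 802), Add(7, Mul(-18, 8), Mul(2, Pow(8, 2)))), Add(701, Mul(1843, Pow(-4976, -1))))) = Mul(-1, Mul(Add(Add(Add(-971, Mul(-18, 16)), 802), Add(7, -144, Mul(2, 64))), Add(701, Mul(1843, Rational(-1, 4976))))) = Mul(-1, Mul(Add(Add(Add(-971, -288), 802), Add(7, -144, 128)), Add(701, Rational(-1843, 4976)))) = Mul(-1, Mul(Add(Add(-1259, 802), -9), Rational(3486333, 4976))) = Mul(-1, Mul(Add(-457, -9), Rational(3486333, 4976))) = Mul(-1, Mul(-466, Rational(3486333, 4976))) = Mul(-1, Rational(-812315589, 2488)) = Rational(812315589, 2488)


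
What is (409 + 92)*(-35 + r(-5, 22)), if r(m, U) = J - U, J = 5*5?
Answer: -16032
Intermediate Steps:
J = 25
r(m, U) = 25 - U
(409 + 92)*(-35 + r(-5, 22)) = (409 + 92)*(-35 + (25 - 1*22)) = 501*(-35 + (25 - 22)) = 501*(-35 + 3) = 501*(-32) = -16032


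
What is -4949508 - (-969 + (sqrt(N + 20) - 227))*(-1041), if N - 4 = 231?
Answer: -6194544 + 1041*sqrt(255) ≈ -6.1779e+6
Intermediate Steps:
N = 235 (N = 4 + 231 = 235)
-4949508 - (-969 + (sqrt(N + 20) - 227))*(-1041) = -4949508 - (-969 + (sqrt(235 + 20) - 227))*(-1041) = -4949508 - (-969 + (sqrt(255) - 227))*(-1041) = -4949508 - (-969 + (-227 + sqrt(255)))*(-1041) = -4949508 - (-1196 + sqrt(255))*(-1041) = -4949508 - (1245036 - 1041*sqrt(255)) = -4949508 + (-1245036 + 1041*sqrt(255)) = -6194544 + 1041*sqrt(255)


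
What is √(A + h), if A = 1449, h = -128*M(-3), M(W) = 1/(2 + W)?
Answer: √1577 ≈ 39.711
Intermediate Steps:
h = 128 (h = -128/(2 - 3) = -128/(-1) = -128*(-1) = 128)
√(A + h) = √(1449 + 128) = √1577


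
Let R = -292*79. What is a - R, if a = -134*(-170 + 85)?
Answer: 34458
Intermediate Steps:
R = -23068
a = 11390 (a = -134*(-85) = 11390)
a - R = 11390 - 1*(-23068) = 11390 + 23068 = 34458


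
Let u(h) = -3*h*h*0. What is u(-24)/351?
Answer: 0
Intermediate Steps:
u(h) = 0 (u(h) = -3*h²*0 = 0)
u(-24)/351 = 0/351 = 0*(1/351) = 0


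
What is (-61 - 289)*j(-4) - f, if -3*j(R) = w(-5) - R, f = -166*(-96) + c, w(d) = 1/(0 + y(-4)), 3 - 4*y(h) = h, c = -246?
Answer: -45470/3 ≈ -15157.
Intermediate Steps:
y(h) = ¾ - h/4
w(d) = 4/7 (w(d) = 1/(0 + (¾ - ¼*(-4))) = 1/(0 + (¾ + 1)) = 1/(0 + 7/4) = 1/(7/4) = 4/7)
f = 15690 (f = -166*(-96) - 246 = 15936 - 246 = 15690)
j(R) = -4/21 + R/3 (j(R) = -(4/7 - R)/3 = -4/21 + R/3)
(-61 - 289)*j(-4) - f = (-61 - 289)*(-4/21 + (⅓)*(-4)) - 1*15690 = -350*(-4/21 - 4/3) - 15690 = -350*(-32/21) - 15690 = 1600/3 - 15690 = -45470/3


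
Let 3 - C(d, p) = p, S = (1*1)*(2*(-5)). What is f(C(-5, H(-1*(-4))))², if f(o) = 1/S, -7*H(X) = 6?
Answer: 1/100 ≈ 0.010000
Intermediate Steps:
S = -10 (S = 1*(-10) = -10)
H(X) = -6/7 (H(X) = -⅐*6 = -6/7)
C(d, p) = 3 - p
f(o) = -⅒ (f(o) = 1/(-10) = -⅒)
f(C(-5, H(-1*(-4))))² = (-⅒)² = 1/100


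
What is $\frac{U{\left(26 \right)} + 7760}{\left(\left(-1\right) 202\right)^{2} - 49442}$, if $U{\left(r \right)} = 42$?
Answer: $- \frac{3901}{4319} \approx -0.90322$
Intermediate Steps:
$\frac{U{\left(26 \right)} + 7760}{\left(\left(-1\right) 202\right)^{2} - 49442} = \frac{42 + 7760}{\left(\left(-1\right) 202\right)^{2} - 49442} = \frac{7802}{\left(-202\right)^{2} - 49442} = \frac{7802}{40804 - 49442} = \frac{7802}{-8638} = 7802 \left(- \frac{1}{8638}\right) = - \frac{3901}{4319}$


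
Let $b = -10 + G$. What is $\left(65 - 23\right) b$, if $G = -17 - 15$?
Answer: $-1764$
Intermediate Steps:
$G = -32$ ($G = -17 - 15 = -32$)
$b = -42$ ($b = -10 - 32 = -42$)
$\left(65 - 23\right) b = \left(65 - 23\right) \left(-42\right) = 42 \left(-42\right) = -1764$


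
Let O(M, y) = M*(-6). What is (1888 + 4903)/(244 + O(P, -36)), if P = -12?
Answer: 6791/316 ≈ 21.491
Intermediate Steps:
O(M, y) = -6*M
(1888 + 4903)/(244 + O(P, -36)) = (1888 + 4903)/(244 - 6*(-12)) = 6791/(244 + 72) = 6791/316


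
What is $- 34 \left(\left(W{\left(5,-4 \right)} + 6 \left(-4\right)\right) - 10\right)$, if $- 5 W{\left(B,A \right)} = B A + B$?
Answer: $1054$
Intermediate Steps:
$W{\left(B,A \right)} = - \frac{B}{5} - \frac{A B}{5}$ ($W{\left(B,A \right)} = - \frac{B A + B}{5} = - \frac{A B + B}{5} = - \frac{B + A B}{5} = - \frac{B}{5} - \frac{A B}{5}$)
$- 34 \left(\left(W{\left(5,-4 \right)} + 6 \left(-4\right)\right) - 10\right) = - 34 \left(\left(\left(- \frac{1}{5}\right) 5 \left(1 - 4\right) + 6 \left(-4\right)\right) - 10\right) = - 34 \left(\left(\left(- \frac{1}{5}\right) 5 \left(-3\right) - 24\right) - 10\right) = - 34 \left(\left(3 - 24\right) - 10\right) = - 34 \left(-21 - 10\right) = \left(-34\right) \left(-31\right) = 1054$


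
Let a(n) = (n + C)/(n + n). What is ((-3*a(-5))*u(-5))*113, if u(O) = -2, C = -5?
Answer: 678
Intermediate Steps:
a(n) = (-5 + n)/(2*n) (a(n) = (n - 5)/(n + n) = (-5 + n)/((2*n)) = (-5 + n)*(1/(2*n)) = (-5 + n)/(2*n))
((-3*a(-5))*u(-5))*113 = (-3*(-5 - 5)/(2*(-5))*(-2))*113 = (-3*(-1)*(-10)/(2*5)*(-2))*113 = (-3*1*(-2))*113 = -3*(-2)*113 = 6*113 = 678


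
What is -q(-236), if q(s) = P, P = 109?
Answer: -109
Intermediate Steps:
q(s) = 109
-q(-236) = -1*109 = -109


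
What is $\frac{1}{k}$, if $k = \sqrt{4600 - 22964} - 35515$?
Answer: $- \frac{35515}{1261333589} - \frac{2 i \sqrt{4591}}{1261333589} \approx -2.8157 \cdot 10^{-5} - 1.0744 \cdot 10^{-7} i$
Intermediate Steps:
$k = -35515 + 2 i \sqrt{4591}$ ($k = \sqrt{-18364} - 35515 = 2 i \sqrt{4591} - 35515 = -35515 + 2 i \sqrt{4591} \approx -35515.0 + 135.51 i$)
$\frac{1}{k} = \frac{1}{-35515 + 2 i \sqrt{4591}}$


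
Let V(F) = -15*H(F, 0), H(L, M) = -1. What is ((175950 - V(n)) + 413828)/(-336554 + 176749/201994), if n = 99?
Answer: -7007563966/3998924231 ≈ -1.7524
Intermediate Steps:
V(F) = 15 (V(F) = -15*(-1) = 15)
((175950 - V(n)) + 413828)/(-336554 + 176749/201994) = ((175950 - 1*15) + 413828)/(-336554 + 176749/201994) = ((175950 - 15) + 413828)/(-336554 + 176749*(1/201994)) = (175935 + 413828)/(-336554 + 10397/11882) = 589763/(-3998924231/11882) = 589763*(-11882/3998924231) = -7007563966/3998924231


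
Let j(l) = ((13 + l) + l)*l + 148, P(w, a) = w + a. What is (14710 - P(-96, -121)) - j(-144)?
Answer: -24821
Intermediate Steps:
P(w, a) = a + w
j(l) = 148 + l*(13 + 2*l) (j(l) = (13 + 2*l)*l + 148 = l*(13 + 2*l) + 148 = 148 + l*(13 + 2*l))
(14710 - P(-96, -121)) - j(-144) = (14710 - (-121 - 96)) - (148 + 2*(-144)² + 13*(-144)) = (14710 - 1*(-217)) - (148 + 2*20736 - 1872) = (14710 + 217) - (148 + 41472 - 1872) = 14927 - 1*39748 = 14927 - 39748 = -24821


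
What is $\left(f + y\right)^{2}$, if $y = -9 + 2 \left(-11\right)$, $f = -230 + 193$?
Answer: $4624$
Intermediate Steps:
$f = -37$
$y = -31$ ($y = -9 - 22 = -31$)
$\left(f + y\right)^{2} = \left(-37 - 31\right)^{2} = \left(-68\right)^{2} = 4624$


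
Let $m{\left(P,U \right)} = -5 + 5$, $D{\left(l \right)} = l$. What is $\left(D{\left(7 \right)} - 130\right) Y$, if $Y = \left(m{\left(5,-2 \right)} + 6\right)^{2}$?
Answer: $-4428$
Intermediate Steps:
$m{\left(P,U \right)} = 0$
$Y = 36$ ($Y = \left(0 + 6\right)^{2} = 6^{2} = 36$)
$\left(D{\left(7 \right)} - 130\right) Y = \left(7 - 130\right) 36 = \left(-123\right) 36 = -4428$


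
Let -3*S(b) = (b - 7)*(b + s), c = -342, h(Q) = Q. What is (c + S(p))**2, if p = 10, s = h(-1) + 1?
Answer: 123904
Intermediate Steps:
s = 0 (s = -1 + 1 = 0)
S(b) = -b*(-7 + b)/3 (S(b) = -(b - 7)*(b + 0)/3 = -(-7 + b)*b/3 = -b*(-7 + b)/3)
(c + S(p))**2 = (-342 + (1/3)*10*(7 - 1*10))**2 = (-342 + (1/3)*10*(7 - 10))**2 = (-342 + (1/3)*10*(-3))**2 = (-342 - 10)**2 = (-352)**2 = 123904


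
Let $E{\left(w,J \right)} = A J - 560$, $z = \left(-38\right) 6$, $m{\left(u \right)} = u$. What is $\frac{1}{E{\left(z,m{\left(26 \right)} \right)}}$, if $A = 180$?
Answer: $\frac{1}{4120} \approx 0.00024272$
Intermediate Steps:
$z = -228$
$E{\left(w,J \right)} = -560 + 180 J$ ($E{\left(w,J \right)} = 180 J - 560 = -560 + 180 J$)
$\frac{1}{E{\left(z,m{\left(26 \right)} \right)}} = \frac{1}{-560 + 180 \cdot 26} = \frac{1}{-560 + 4680} = \frac{1}{4120}$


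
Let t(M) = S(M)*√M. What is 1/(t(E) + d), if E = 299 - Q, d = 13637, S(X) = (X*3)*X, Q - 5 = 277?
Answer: 13637/173189056 - 867*√17/173189056 ≈ 5.8100e-5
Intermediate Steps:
Q = 282 (Q = 5 + 277 = 282)
S(X) = 3*X² (S(X) = (3*X)*X = 3*X²)
E = 17 (E = 299 - 1*282 = 299 - 282 = 17)
t(M) = 3*M^(5/2) (t(M) = (3*M²)*√M = 3*M^(5/2))
1/(t(E) + d) = 1/(3*17^(5/2) + 13637) = 1/(3*(289*√17) + 13637) = 1/(867*√17 + 13637) = 1/(13637 + 867*√17)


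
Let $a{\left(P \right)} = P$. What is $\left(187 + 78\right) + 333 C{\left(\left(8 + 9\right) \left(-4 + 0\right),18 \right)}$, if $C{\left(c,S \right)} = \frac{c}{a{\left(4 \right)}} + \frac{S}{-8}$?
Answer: $- \frac{24581}{4} \approx -6145.3$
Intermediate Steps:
$C{\left(c,S \right)} = - \frac{S}{8} + \frac{c}{4}$ ($C{\left(c,S \right)} = \frac{c}{4} + \frac{S}{-8} = c \frac{1}{4} + S \left(- \frac{1}{8}\right) = \frac{c}{4} - \frac{S}{8} = - \frac{S}{8} + \frac{c}{4}$)
$\left(187 + 78\right) + 333 C{\left(\left(8 + 9\right) \left(-4 + 0\right),18 \right)} = \left(187 + 78\right) + 333 \left(\left(- \frac{1}{8}\right) 18 + \frac{\left(8 + 9\right) \left(-4 + 0\right)}{4}\right) = 265 + 333 \left(- \frac{9}{4} + \frac{17 \left(-4\right)}{4}\right) = 265 + 333 \left(- \frac{9}{4} + \frac{1}{4} \left(-68\right)\right) = 265 + 333 \left(- \frac{9}{4} - 17\right) = 265 + 333 \left(- \frac{77}{4}\right) = 265 - \frac{25641}{4} = - \frac{24581}{4}$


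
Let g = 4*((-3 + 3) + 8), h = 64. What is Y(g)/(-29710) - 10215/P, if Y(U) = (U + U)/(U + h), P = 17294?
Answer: -455248769/770707110 ≈ -0.59069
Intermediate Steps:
g = 32 (g = 4*(0 + 8) = 4*8 = 32)
Y(U) = 2*U/(64 + U) (Y(U) = (U + U)/(U + 64) = (2*U)/(64 + U) = 2*U/(64 + U))
Y(g)/(-29710) - 10215/P = (2*32/(64 + 32))/(-29710) - 10215/17294 = (2*32/96)*(-1/29710) - 10215*1/17294 = (2*32*(1/96))*(-1/29710) - 10215/17294 = (2/3)*(-1/29710) - 10215/17294 = -1/44565 - 10215/17294 = -455248769/770707110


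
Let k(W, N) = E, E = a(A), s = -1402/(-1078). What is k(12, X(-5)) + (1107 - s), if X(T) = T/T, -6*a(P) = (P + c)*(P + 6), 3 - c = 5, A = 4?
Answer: 1782526/1617 ≈ 1102.4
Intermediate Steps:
c = -2 (c = 3 - 1*5 = 3 - 5 = -2)
s = 701/539 (s = -1402*(-1/1078) = 701/539 ≈ 1.3006)
a(P) = -(-2 + P)*(6 + P)/6 (a(P) = -(P - 2)*(P + 6)/6 = -(-2 + P)*(6 + P)/6)
X(T) = 1
E = -10/3 (E = 2 - 2/3*4 - 1/6*4**2 = 2 - 8/3 - 1/6*16 = 2 - 8/3 - 8/3 = -10/3 ≈ -3.3333)
k(W, N) = -10/3
k(12, X(-5)) + (1107 - s) = -10/3 + (1107 - 1*701/539) = -10/3 + (1107 - 701/539) = -10/3 + 595972/539 = 1782526/1617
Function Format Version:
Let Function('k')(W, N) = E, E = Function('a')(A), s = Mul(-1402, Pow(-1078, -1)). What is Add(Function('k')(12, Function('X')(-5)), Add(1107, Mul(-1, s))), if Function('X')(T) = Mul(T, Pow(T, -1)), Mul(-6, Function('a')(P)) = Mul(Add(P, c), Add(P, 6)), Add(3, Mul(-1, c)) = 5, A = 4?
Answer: Rational(1782526, 1617) ≈ 1102.4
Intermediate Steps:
c = -2 (c = Add(3, Mul(-1, 5)) = Add(3, -5) = -2)
s = Rational(701, 539) (s = Mul(-1402, Rational(-1, 1078)) = Rational(701, 539) ≈ 1.3006)
Function('a')(P) = Mul(Rational(-1, 6), Add(-2, P), Add(6, P)) (Function('a')(P) = Mul(Rational(-1, 6), Mul(Add(P, -2), Add(P, 6))) = Mul(Rational(-1, 6), Mul(Add(-2, P), Add(6, P))) = Mul(Rational(-1, 6), Add(-2, P), Add(6, P)))
Function('X')(T) = 1
E = Rational(-10, 3) (E = Add(2, Mul(Rational(-2, 3), 4), Mul(Rational(-1, 6), Pow(4, 2))) = Add(2, Rational(-8, 3), Mul(Rational(-1, 6), 16)) = Add(2, Rational(-8, 3), Rational(-8, 3)) = Rational(-10, 3) ≈ -3.3333)
Function('k')(W, N) = Rational(-10, 3)
Add(Function('k')(12, Function('X')(-5)), Add(1107, Mul(-1, s))) = Add(Rational(-10, 3), Add(1107, Mul(-1, Rational(701, 539)))) = Add(Rational(-10, 3), Add(1107, Rational(-701, 539))) = Add(Rational(-10, 3), Rational(595972, 539)) = Rational(1782526, 1617)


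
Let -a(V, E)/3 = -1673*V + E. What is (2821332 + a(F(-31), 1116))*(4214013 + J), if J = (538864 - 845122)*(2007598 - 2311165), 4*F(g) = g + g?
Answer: 509532956078277321/2 ≈ 2.5477e+17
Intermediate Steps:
F(g) = g/2 (F(g) = (g + g)/4 = (2*g)/4 = g/2)
a(V, E) = -3*E + 5019*V (a(V, E) = -3*(-1673*V + E) = -3*(E - 1673*V) = -3*E + 5019*V)
J = 92969822286 (J = -306258*(-303567) = 92969822286)
(2821332 + a(F(-31), 1116))*(4214013 + J) = (2821332 + (-3*1116 + 5019*((½)*(-31))))*(4214013 + 92969822286) = (2821332 + (-3348 + 5019*(-31/2)))*92974036299 = (2821332 + (-3348 - 155589/2))*92974036299 = (2821332 - 162285/2)*92974036299 = (5480379/2)*92974036299 = 509532956078277321/2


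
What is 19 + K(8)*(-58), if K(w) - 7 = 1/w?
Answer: -1577/4 ≈ -394.25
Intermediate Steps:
K(w) = 7 + 1/w
19 + K(8)*(-58) = 19 + (7 + 1/8)*(-58) = 19 + (7 + ⅛)*(-58) = 19 + (57/8)*(-58) = 19 - 1653/4 = -1577/4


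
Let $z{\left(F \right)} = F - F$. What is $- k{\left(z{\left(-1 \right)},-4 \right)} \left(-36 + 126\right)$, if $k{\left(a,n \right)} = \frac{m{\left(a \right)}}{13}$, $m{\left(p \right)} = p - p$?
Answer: $0$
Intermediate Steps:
$z{\left(F \right)} = 0$
$m{\left(p \right)} = 0$
$k{\left(a,n \right)} = 0$ ($k{\left(a,n \right)} = \frac{0}{13} = 0 \cdot \frac{1}{13} = 0$)
$- k{\left(z{\left(-1 \right)},-4 \right)} \left(-36 + 126\right) = - 0 \left(-36 + 126\right) = - 0 \cdot 90 = \left(-1\right) 0 = 0$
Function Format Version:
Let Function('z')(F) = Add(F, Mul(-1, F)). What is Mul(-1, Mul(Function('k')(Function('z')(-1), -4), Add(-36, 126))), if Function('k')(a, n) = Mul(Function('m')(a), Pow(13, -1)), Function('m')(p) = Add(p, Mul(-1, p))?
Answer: 0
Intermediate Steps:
Function('z')(F) = 0
Function('m')(p) = 0
Function('k')(a, n) = 0 (Function('k')(a, n) = Mul(0, Pow(13, -1)) = Mul(0, Rational(1, 13)) = 0)
Mul(-1, Mul(Function('k')(Function('z')(-1), -4), Add(-36, 126))) = Mul(-1, Mul(0, Add(-36, 126))) = Mul(-1, Mul(0, 90)) = Mul(-1, 0) = 0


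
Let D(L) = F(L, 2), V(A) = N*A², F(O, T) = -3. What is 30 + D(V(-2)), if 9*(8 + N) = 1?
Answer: 27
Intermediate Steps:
N = -71/9 (N = -8 + (⅑)*1 = -8 + ⅑ = -71/9 ≈ -7.8889)
V(A) = -71*A²/9
D(L) = -3
30 + D(V(-2)) = 30 - 3 = 27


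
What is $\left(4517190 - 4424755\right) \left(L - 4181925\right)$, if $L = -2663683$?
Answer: $-632773775480$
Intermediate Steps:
$\left(4517190 - 4424755\right) \left(L - 4181925\right) = \left(4517190 - 4424755\right) \left(-2663683 - 4181925\right) = 92435 \left(-6845608\right) = -632773775480$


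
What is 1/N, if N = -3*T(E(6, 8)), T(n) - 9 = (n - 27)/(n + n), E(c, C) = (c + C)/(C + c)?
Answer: 1/12 ≈ 0.083333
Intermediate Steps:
E(c, C) = 1 (E(c, C) = (C + c)/(C + c) = 1)
T(n) = 9 + (-27 + n)/(2*n) (T(n) = 9 + (n - 27)/(n + n) = 9 + (-27 + n)/((2*n)) = 9 + (-27 + n)*(1/(2*n)) = 9 + (-27 + n)/(2*n))
N = 12 (N = -3*(-27 + 19*1)/(2*1) = -3*(-27 + 19)/2 = -3*(-8)/2 = -3*(-4) = 12)
1/N = 1/12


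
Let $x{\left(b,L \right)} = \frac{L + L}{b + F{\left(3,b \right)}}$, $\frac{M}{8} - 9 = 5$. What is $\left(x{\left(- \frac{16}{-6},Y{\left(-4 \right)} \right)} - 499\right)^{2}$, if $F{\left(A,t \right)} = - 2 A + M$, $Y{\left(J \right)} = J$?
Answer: $\frac{6617659801}{26569} \approx 2.4907 \cdot 10^{5}$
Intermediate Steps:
$M = 112$ ($M = 72 + 8 \cdot 5 = 72 + 40 = 112$)
$F{\left(A,t \right)} = 112 - 2 A$ ($F{\left(A,t \right)} = - 2 A + 112 = 112 - 2 A$)
$x{\left(b,L \right)} = \frac{2 L}{106 + b}$ ($x{\left(b,L \right)} = \frac{L + L}{b + \left(112 - 6\right)} = \frac{2 L}{b + \left(112 - 6\right)} = \frac{2 L}{b + 106} = \frac{2 L}{106 + b}$)
$\left(x{\left(- \frac{16}{-6},Y{\left(-4 \right)} \right)} - 499\right)^{2} = \left(2 \left(-4\right) \frac{1}{106 - \frac{16}{-6}} - 499\right)^{2} = \left(2 \left(-4\right) \frac{1}{106 - - \frac{8}{3}} - 499\right)^{2} = \left(2 \left(-4\right) \frac{1}{106 + \frac{8}{3}} - 499\right)^{2} = \left(2 \left(-4\right) \frac{1}{\frac{326}{3}} - 499\right)^{2} = \left(2 \left(-4\right) \frac{3}{326} - 499\right)^{2} = \left(- \frac{12}{163} - 499\right)^{2} = \left(- \frac{81349}{163}\right)^{2} = \frac{6617659801}{26569}$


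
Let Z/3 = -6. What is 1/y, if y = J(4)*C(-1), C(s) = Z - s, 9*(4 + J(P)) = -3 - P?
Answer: 9/731 ≈ 0.012312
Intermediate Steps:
Z = -18 (Z = 3*(-6) = -18)
J(P) = -13/3 - P/9 (J(P) = -4 + (-3 - P)/9 = -4 + (-⅓ - P/9) = -13/3 - P/9)
C(s) = -18 - s
y = 731/9 (y = (-13/3 - ⅑*4)*(-18 - 1*(-1)) = (-13/3 - 4/9)*(-18 + 1) = -43/9*(-17) = 731/9 ≈ 81.222)
1/y = 1/(731/9) = 9/731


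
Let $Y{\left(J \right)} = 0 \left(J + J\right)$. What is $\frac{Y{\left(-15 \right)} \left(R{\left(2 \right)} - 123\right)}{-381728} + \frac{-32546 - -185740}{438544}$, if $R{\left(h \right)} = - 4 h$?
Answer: $\frac{76597}{219272} \approx 0.34932$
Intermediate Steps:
$Y{\left(J \right)} = 0$ ($Y{\left(J \right)} = 0 \cdot 2 J = 0$)
$\frac{Y{\left(-15 \right)} \left(R{\left(2 \right)} - 123\right)}{-381728} + \frac{-32546 - -185740}{438544} = \frac{0 \left(\left(-4\right) 2 - 123\right)}{-381728} + \frac{-32546 - -185740}{438544} = 0 \left(-8 - 123\right) \left(- \frac{1}{381728}\right) + \left(-32546 + 185740\right) \frac{1}{438544} = 0 \left(-131\right) \left(- \frac{1}{381728}\right) + 153194 \cdot \frac{1}{438544} = 0 \left(- \frac{1}{381728}\right) + \frac{76597}{219272} = 0 + \frac{76597}{219272} = \frac{76597}{219272}$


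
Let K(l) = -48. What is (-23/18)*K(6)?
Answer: 184/3 ≈ 61.333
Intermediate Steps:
(-23/18)*K(6) = -23/18*(-48) = 184/3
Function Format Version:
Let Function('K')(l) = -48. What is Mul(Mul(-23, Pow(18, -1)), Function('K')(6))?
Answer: Rational(184, 3) ≈ 61.333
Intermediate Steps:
Mul(Mul(-23, Pow(18, -1)), Function('K')(6)) = Mul(Mul(-23, Pow(18, -1)), -48) = Mul(Mul(-23, Rational(1, 18)), -48) = Mul(Rational(-23, 18), -48) = Rational(184, 3)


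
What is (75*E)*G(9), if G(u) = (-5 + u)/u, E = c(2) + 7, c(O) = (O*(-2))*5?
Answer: -1300/3 ≈ -433.33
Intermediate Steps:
c(O) = -10*O (c(O) = -2*O*5 = -10*O)
E = -13 (E = -10*2 + 7 = -20 + 7 = -13)
G(u) = (-5 + u)/u
(75*E)*G(9) = (75*(-13))*((-5 + 9)/9) = -325*4/3 = -975*4/9 = -1300/3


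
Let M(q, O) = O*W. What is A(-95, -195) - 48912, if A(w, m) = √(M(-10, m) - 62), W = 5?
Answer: -48912 + I*√1037 ≈ -48912.0 + 32.203*I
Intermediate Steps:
M(q, O) = 5*O (M(q, O) = O*5 = 5*O)
A(w, m) = √(-62 + 5*m) (A(w, m) = √(5*m - 62) = √(-62 + 5*m))
A(-95, -195) - 48912 = √(-62 + 5*(-195)) - 48912 = √(-62 - 975) - 48912 = √(-1037) - 48912 = I*√1037 - 48912 = -48912 + I*√1037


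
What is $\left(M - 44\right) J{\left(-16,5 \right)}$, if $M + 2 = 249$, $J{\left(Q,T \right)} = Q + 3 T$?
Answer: $-203$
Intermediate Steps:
$M = 247$ ($M = -2 + 249 = 247$)
$\left(M - 44\right) J{\left(-16,5 \right)} = \left(247 - 44\right) \left(-16 + 3 \cdot 5\right) = 203 \left(-16 + 15\right) = 203 \left(-1\right) = -203$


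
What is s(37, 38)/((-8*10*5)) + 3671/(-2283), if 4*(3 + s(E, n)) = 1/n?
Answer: -44431607/27761280 ≈ -1.6005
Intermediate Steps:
s(E, n) = -3 + 1/(4*n)
s(37, 38)/((-8*10*5)) + 3671/(-2283) = (-3 + (¼)/38)/((-8*10*5)) + 3671/(-2283) = (-3 + (¼)*(1/38))/((-80*5)) + 3671*(-1/2283) = (-3 + 1/152)/(-400) - 3671/2283 = -455/152*(-1/400) - 3671/2283 = 91/12160 - 3671/2283 = -44431607/27761280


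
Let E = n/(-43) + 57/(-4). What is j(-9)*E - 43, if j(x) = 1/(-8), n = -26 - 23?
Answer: -56913/1376 ≈ -41.361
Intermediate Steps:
n = -49
j(x) = -1/8
E = -2255/172 (E = -49/(-43) + 57/(-4) = -49*(-1/43) + 57*(-1/4) = 49/43 - 57/4 = -2255/172 ≈ -13.110)
j(-9)*E - 43 = -1/8*(-2255/172) - 43 = 2255/1376 - 43 = -56913/1376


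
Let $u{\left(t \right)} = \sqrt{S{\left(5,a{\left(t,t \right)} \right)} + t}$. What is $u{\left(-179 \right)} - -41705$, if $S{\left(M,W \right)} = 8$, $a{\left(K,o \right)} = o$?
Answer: $41705 + 3 i \sqrt{19} \approx 41705.0 + 13.077 i$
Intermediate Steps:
$u{\left(t \right)} = \sqrt{8 + t}$
$u{\left(-179 \right)} - -41705 = \sqrt{8 - 179} - -41705 = \sqrt{-171} + 41705 = 3 i \sqrt{19} + 41705 = 41705 + 3 i \sqrt{19}$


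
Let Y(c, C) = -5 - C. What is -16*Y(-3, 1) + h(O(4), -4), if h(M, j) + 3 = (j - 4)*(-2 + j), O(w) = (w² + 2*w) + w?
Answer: 141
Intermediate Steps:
O(w) = w² + 3*w
h(M, j) = -3 + (-4 + j)*(-2 + j) (h(M, j) = -3 + (j - 4)*(-2 + j) = -3 + (-4 + j)*(-2 + j))
-16*Y(-3, 1) + h(O(4), -4) = -16*(-5 - 1*1) + (5 + (-4)² - 6*(-4)) = -16*(-5 - 1) + (5 + 16 + 24) = -16*(-6) + 45 = 96 + 45 = 141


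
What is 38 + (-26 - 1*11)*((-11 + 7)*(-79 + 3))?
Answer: -11210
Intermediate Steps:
38 + (-26 - 1*11)*((-11 + 7)*(-79 + 3)) = 38 + (-26 - 11)*(-4*(-76)) = 38 - 37*304 = 38 - 11248 = -11210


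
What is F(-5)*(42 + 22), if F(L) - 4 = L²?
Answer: 1856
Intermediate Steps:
F(L) = 4 + L²
F(-5)*(42 + 22) = (4 + (-5)²)*(42 + 22) = (4 + 25)*64 = 29*64 = 1856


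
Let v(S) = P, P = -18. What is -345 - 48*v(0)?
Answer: 519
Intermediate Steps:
v(S) = -18
-345 - 48*v(0) = -345 - 48*(-18) = -345 + 864 = 519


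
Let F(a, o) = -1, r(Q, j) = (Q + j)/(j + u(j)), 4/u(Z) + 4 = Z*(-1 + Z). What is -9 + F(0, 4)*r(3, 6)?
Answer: -837/80 ≈ -10.462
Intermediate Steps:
u(Z) = 4/(-4 + Z*(-1 + Z))
r(Q, j) = (Q + j)/(j + 4/(-4 + j² - j))
-9 + F(0, 4)*r(3, 6) = -9 - (3 + 6)*(4 + 6 - 1*6²)/(-4 + 6*(4 + 6 - 1*6²)) = -9 - 9*(4 + 6 - 1*36)/(-4 + 6*(4 + 6 - 1*36)) = -9 - 9*(4 + 6 - 36)/(-4 + 6*(4 + 6 - 36)) = -9 - 9*(-26)/(-4 + 6*(-26)) = -9 - 9*(-26)/(-4 - 156) = -9 - 9*(-26)/(-160) = -9 - (-1)*9*(-26)/160 = -9 - 1*117/80 = -9 - 117/80 = -837/80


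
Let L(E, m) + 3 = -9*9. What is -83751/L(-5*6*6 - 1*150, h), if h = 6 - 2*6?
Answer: 27917/28 ≈ 997.04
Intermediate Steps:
h = -6 (h = 6 - 12 = -6)
L(E, m) = -84 (L(E, m) = -3 - 9*9 = -3 - 81 = -84)
-83751/L(-5*6*6 - 1*150, h) = -83751/(-84) = -83751*(-1/84) = 27917/28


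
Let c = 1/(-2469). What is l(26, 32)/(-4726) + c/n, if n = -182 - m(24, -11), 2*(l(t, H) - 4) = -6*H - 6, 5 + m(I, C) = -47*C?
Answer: 40696474/2024483709 ≈ 0.020102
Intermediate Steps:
m(I, C) = -5 - 47*C
c = -1/2469 ≈ -0.00040502
l(t, H) = 1 - 3*H (l(t, H) = 4 + (-6*H - 6)/2 = 4 + (-6 - 6*H)/2 = 4 + (-3 - 3*H) = 1 - 3*H)
n = -694 (n = -182 - (-5 - 47*(-11)) = -182 - (-5 + 517) = -182 - 1*512 = -182 - 512 = -694)
l(26, 32)/(-4726) + c/n = (1 - 3*32)/(-4726) - 1/2469/(-694) = (1 - 96)*(-1/4726) - 1/2469*(-1/694) = -95*(-1/4726) + 1/1713486 = 95/4726 + 1/1713486 = 40696474/2024483709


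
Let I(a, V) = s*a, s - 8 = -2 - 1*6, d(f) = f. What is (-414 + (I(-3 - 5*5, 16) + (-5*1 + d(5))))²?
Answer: 171396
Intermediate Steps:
s = 0 (s = 8 + (-2 - 1*6) = 8 + (-2 - 6) = 8 - 8 = 0)
I(a, V) = 0 (I(a, V) = 0*a = 0)
(-414 + (I(-3 - 5*5, 16) + (-5*1 + d(5))))² = (-414 + (0 + (-5*1 + 5)))² = (-414 + (0 + (-5 + 5)))² = (-414 + (0 + 0))² = (-414 + 0)² = (-414)² = 171396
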